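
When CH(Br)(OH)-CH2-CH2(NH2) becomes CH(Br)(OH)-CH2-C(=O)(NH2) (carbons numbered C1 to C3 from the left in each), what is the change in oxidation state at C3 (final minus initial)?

+4

Before: C3 has 1 bond to C, 2 bonds to H, 1 bond to N → oxidation state -1.
After: C3 has 1 bond to C, 2 bonds to O, 1 bond to N → oxidation state +3.
Δ = +3 − (-1) = +4, so this is an oxidation at C3.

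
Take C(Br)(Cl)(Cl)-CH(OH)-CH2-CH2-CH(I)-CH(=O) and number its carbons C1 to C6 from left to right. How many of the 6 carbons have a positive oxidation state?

2

Each bond to a more electronegative atom (O, N, halogen) counts +1, each bond to a less electronegative atom (H, metal, B, Si) counts −1, and each C–C bond counts 0. Tallying each carbon:
C1: 1C, 2Cl, 1Br → 0 + 2 + 1 = +3
C2: 2C, 1H, 1O → 0 − 1 + 1 = 0
C3: 2C, 2H → 0 − 2 = -2
C4: 2C, 2H → 0 − 2 = -2
C5: 2C, 1H, 1I → 0 − 1 + 1 = 0
C6: 1C, 1H, 2O → 0 − 1 + 2 = +1
2 carbons (C1, C6) meet the condition.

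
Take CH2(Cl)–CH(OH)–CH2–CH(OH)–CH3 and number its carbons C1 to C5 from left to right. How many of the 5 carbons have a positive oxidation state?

Tallying each carbon's bonds:
C1: 1C, 2H, 1Cl → 0 − 2 + 1 = -1
C2: 2C, 1H, 1O → 0 − 1 + 1 = 0
C3: 2C, 2H → 0 − 2 = -2
C4: 2C, 1H, 1O → 0 − 1 + 1 = 0
C5: 1C, 3H → 0 − 3 = -3
0 carbons meet the condition.

0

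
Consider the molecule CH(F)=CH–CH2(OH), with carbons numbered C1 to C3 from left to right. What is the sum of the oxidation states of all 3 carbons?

-2

Count +1 for every bond to an atom more electronegative than carbon and −1 for every bond to one less electronegative; C–C bonds are 0. Tallying each carbon:
C1: 2C, 1H, 1F → 0 − 1 + 1 = 0
C2: 3C, 1H → 0 − 1 = -1
C3: 1C, 2H, 1O → 0 − 2 + 1 = -1
Sum = 0 − 1 − 1 = -2.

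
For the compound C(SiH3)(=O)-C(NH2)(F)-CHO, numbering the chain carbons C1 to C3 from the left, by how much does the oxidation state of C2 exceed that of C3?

C2: 2C, 1N, 1F → 0 + 1 + 1 = +2
C3: 1C, 1H, 2O → 0 − 1 + 2 = +1
Difference: +2 − (+1) = +1.

+1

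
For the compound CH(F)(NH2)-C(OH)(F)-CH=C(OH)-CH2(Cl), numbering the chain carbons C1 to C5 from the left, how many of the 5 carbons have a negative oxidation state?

Bonds to more-electronegative neighbours contribute +1 each, bonds to H or metals contribute −1 each, and C–C bonds contribute 0. Tallying each carbon:
C1: 1C, 1H, 1N, 1F → 0 − 1 + 1 + 1 = +1
C2: 2C, 1O, 1F → 0 + 1 + 1 = +2
C3: 3C, 1H → 0 − 1 = -1
C4: 3C, 1O → 0 + 1 = +1
C5: 1C, 2H, 1Cl → 0 − 2 + 1 = -1
2 carbons (C3, C5) meet the condition.

2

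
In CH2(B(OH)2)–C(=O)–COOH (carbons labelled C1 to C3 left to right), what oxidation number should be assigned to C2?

+2

C2 has one bond to C (0), one bond to C (0), a double bond to O (2×+1 = +2).
Oxidation state = 0 + 0 + 2 = +2.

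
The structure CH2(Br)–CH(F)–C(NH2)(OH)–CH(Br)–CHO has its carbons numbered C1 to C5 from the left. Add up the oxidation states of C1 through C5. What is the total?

+2

Each bond to a more electronegative atom (O, N, halogen) counts +1, each bond to a less electronegative atom (H, metal, B, Si) counts −1, and each C–C bond counts 0. Tallying each carbon:
C1: 1C, 2H, 1Br → 0 − 2 + 1 = -1
C2: 2C, 1H, 1F → 0 − 1 + 1 = 0
C3: 2C, 1O, 1N → 0 + 1 + 1 = +2
C4: 2C, 1H, 1Br → 0 − 1 + 1 = 0
C5: 1C, 1H, 2O → 0 − 1 + 2 = +1
Sum = -1 + 0 + 2 + 0 + 1 = +2.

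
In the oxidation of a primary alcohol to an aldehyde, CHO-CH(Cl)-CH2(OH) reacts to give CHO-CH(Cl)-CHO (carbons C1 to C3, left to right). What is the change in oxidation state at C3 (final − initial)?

Before: C3 has 1 bond to C, 2 bonds to H, 1 bond to O → oxidation state -1.
After: C3 has 1 bond to C, 1 bond to H, 2 bonds to O → oxidation state +1.
Δ = +1 − (-1) = +2, so this is an oxidation at C3.

+2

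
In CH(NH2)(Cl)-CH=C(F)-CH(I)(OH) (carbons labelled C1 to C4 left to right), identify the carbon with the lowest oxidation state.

Tallying each carbon's bonds:
C1: 1C, 1H, 1N, 1Cl → 0 − 1 + 1 + 1 = +1
C2: 3C, 1H → 0 − 1 = -1
C3: 3C, 1F → 0 + 1 = +1
C4: 1C, 1H, 1O, 1I → 0 − 1 + 1 + 1 = +1
The most reduced carbon is C2 at -1.

C2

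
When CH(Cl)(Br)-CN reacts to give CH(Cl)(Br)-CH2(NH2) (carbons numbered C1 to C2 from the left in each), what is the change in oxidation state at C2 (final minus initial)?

Before: C2 has 1 bond to C, 3 bonds to N → oxidation state +3.
After: C2 has 1 bond to C, 2 bonds to H, 1 bond to N → oxidation state -1.
Δ = -1 − (+3) = -4, so this is a reduction at C2.

-4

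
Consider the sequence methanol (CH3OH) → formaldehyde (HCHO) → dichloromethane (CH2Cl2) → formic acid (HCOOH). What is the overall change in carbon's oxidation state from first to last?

Carbon oxidation states along the series — methanol: -2, formaldehyde: 0, dichloromethane: 0, formic acid: +2.
Net change = +2 − (-2) = +4.

+4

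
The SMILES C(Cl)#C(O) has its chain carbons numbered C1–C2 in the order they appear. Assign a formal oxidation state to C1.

+1

C1 has a triple bond to C (3×0 = 0), one bond to Cl (+1).
Oxidation state = 0 + 1 = +1.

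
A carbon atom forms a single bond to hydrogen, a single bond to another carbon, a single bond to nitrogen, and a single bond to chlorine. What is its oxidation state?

+1

Count +1 for every bond to an atom more electronegative than carbon and −1 for every bond to one less electronegative; C–C bonds are 0.
The carbon has one bond to C (0), one bond to N (+1), one bond to H (-1), one bond to Cl (+1).
Oxidation state = 0 + 1 − 1 + 1 = +1.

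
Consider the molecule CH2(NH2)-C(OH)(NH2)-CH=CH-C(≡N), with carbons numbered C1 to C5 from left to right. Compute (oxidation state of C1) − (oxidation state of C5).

-4

C1: 1C, 2H, 1N → 0 − 2 + 1 = -1
C5: 1C, 3N → 0 + 3 = +3
Difference: -1 − (+3) = -4.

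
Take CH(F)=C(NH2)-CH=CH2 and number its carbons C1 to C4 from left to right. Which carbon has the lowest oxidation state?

C4

Count +1 for every bond to an atom more electronegative than carbon and −1 for every bond to one less electronegative; C–C bonds are 0. Tallying each carbon:
C1: 2C, 1H, 1F → 0 − 1 + 1 = 0
C2: 3C, 1N → 0 + 1 = +1
C3: 3C, 1H → 0 − 1 = -1
C4: 2C, 2H → 0 − 2 = -2
The most reduced carbon is C4 at -2.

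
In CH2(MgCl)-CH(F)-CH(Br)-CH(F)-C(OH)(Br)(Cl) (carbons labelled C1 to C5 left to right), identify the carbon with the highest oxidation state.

Tallying each carbon's bonds:
C1: 1C, 2H, 1Mg → 0 − 2 − 1 = -3
C2: 2C, 1H, 1F → 0 − 1 + 1 = 0
C3: 2C, 1H, 1Br → 0 − 1 + 1 = 0
C4: 2C, 1H, 1F → 0 − 1 + 1 = 0
C5: 1C, 1O, 1Cl, 1Br → 0 + 1 + 1 + 1 = +3
The most oxidised carbon is C5 at +3.

C5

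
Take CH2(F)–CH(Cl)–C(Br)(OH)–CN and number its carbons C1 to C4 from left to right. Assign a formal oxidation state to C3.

+2

C3 has one bond to C (0), one bond to C (0), one bond to Br (+1), one bond to O (+1).
Oxidation state = 0 + 0 + 1 + 1 = +2.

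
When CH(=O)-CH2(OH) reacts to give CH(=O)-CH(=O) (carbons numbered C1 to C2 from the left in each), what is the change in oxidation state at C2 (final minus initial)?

+2

Before: C2 has 1 bond to C, 2 bonds to H, 1 bond to O → oxidation state -1.
After: C2 has 1 bond to C, 1 bond to H, 2 bonds to O → oxidation state +1.
Δ = +1 − (-1) = +2, so this is an oxidation at C2.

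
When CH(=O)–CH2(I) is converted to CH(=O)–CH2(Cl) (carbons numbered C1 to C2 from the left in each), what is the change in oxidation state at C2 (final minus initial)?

0

Before: C2 has 1 bond to C, 2 bonds to H, 1 bond to I → oxidation state -1.
After: C2 has 1 bond to C, 2 bonds to H, 1 bond to Cl → oxidation state -1.
Δ = -1 − (-1) = 0, so no net redox change at C2.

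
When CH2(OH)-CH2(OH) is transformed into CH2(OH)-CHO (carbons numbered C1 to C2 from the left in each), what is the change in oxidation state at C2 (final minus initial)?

+2

Before: C2 has 1 bond to C, 2 bonds to H, 1 bond to O → oxidation state -1.
After: C2 has 1 bond to C, 1 bond to H, 2 bonds to O → oxidation state +1.
Δ = +1 − (-1) = +2, so this is an oxidation at C2.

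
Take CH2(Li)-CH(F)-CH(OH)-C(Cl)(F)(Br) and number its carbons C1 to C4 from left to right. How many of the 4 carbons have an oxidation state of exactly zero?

2

Tallying each carbon's bonds:
C1: 1C, 2H, 1Li → 0 − 2 − 1 = -3
C2: 2C, 1H, 1F → 0 − 1 + 1 = 0
C3: 2C, 1H, 1O → 0 − 1 + 1 = 0
C4: 1C, 1F, 1Cl, 1Br → 0 + 1 + 1 + 1 = +3
2 carbons (C2, C3) meet the condition.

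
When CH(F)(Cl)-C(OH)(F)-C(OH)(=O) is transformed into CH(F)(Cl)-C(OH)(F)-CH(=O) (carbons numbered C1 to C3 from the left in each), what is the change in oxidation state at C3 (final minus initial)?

Before: C3 has 1 bond to C, 3 bonds to O → oxidation state +3.
After: C3 has 1 bond to C, 1 bond to H, 2 bonds to O → oxidation state +1.
Δ = +1 − (+3) = -2, so this is a reduction at C3.

-2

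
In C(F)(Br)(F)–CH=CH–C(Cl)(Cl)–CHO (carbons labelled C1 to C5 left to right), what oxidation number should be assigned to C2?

-1

Count +1 for every bond to an atom more electronegative than carbon and −1 for every bond to one less electronegative; C–C bonds are 0.
C2 has one bond to C (0), a double bond to C (2×0 = 0), one bond to H (-1).
Oxidation state = 0 + 0 − 1 = -1.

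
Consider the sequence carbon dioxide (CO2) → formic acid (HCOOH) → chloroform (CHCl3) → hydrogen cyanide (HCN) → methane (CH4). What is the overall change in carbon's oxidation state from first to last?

Carbon oxidation states along the series — carbon dioxide: +4, formic acid: +2, chloroform: +2, hydrogen cyanide: +2, methane: -4.
Net change = -4 − (+4) = -8.

-8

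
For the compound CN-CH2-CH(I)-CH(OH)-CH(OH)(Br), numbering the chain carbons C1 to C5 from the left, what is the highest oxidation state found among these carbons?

Tallying each carbon's bonds:
C1: 1C, 3N → 0 + 3 = +3
C2: 2C, 2H → 0 − 2 = -2
C3: 2C, 1H, 1I → 0 − 1 + 1 = 0
C4: 2C, 1H, 1O → 0 − 1 + 1 = 0
C5: 1C, 1H, 1O, 1Br → 0 − 1 + 1 + 1 = +1
The highest value is +3.

+3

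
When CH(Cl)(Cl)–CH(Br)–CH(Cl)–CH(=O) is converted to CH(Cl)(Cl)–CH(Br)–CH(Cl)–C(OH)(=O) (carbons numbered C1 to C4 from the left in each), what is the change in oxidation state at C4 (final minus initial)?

Before: C4 has 1 bond to C, 1 bond to H, 2 bonds to O → oxidation state +1.
After: C4 has 1 bond to C, 3 bonds to O → oxidation state +3.
Δ = +3 − (+1) = +2, so this is an oxidation at C4.

+2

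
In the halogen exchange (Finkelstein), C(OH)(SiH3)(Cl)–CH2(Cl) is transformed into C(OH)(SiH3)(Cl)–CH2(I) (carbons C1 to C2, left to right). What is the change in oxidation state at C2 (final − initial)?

0

Before: C2 has 1 bond to C, 2 bonds to H, 1 bond to Cl → oxidation state -1.
After: C2 has 1 bond to C, 2 bonds to H, 1 bond to I → oxidation state -1.
Δ = -1 − (-1) = 0, so no net redox change at C2.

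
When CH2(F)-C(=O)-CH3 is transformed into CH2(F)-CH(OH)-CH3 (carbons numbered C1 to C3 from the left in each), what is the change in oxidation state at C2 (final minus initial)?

-2

Before: C2 has 2 bonds to C, 2 bonds to O → oxidation state +2.
After: C2 has 2 bonds to C, 1 bond to H, 1 bond to O → oxidation state 0.
Δ = 0 − (+2) = -2, so this is a reduction at C2.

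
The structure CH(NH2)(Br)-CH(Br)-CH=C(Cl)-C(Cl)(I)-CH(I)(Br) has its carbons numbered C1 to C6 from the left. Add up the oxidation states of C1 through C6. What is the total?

+4

Count +1 for every bond to an atom more electronegative than carbon and −1 for every bond to one less electronegative; C–C bonds are 0. Tallying each carbon:
C1: 1C, 1H, 1N, 1Br → 0 − 1 + 1 + 1 = +1
C2: 2C, 1H, 1Br → 0 − 1 + 1 = 0
C3: 3C, 1H → 0 − 1 = -1
C4: 3C, 1Cl → 0 + 1 = +1
C5: 2C, 1Cl, 1I → 0 + 1 + 1 = +2
C6: 1C, 1H, 1Br, 1I → 0 − 1 + 1 + 1 = +1
Sum = +1 + 0 − 1 + 1 + 2 + 1 = +4.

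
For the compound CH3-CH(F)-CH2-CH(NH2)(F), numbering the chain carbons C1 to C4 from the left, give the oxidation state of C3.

C3 has one bond to C (0), one bond to C (0), one bond to H (-1), one bond to H (-1).
Oxidation state = 0 + 0 − 1 − 1 = -2.

-2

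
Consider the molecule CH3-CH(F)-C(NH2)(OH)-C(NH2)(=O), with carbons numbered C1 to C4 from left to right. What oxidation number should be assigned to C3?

+2

Each bond to a more electronegative atom (O, N, halogen) counts +1, each bond to a less electronegative atom (H, metal, B, Si) counts −1, and each C–C bond counts 0.
C3 has one bond to C (0), one bond to C (0), one bond to N (+1), one bond to O (+1).
Oxidation state = 0 + 0 + 1 + 1 = +2.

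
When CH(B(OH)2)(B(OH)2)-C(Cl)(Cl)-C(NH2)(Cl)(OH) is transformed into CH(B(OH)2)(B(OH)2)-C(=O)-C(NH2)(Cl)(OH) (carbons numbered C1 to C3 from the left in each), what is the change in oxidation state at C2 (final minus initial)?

Before: C2 has 2 bonds to C, 2 bonds to Cl → oxidation state +2.
After: C2 has 2 bonds to C, 2 bonds to O → oxidation state +2.
Δ = +2 − (+2) = 0, so no net redox change at C2.

0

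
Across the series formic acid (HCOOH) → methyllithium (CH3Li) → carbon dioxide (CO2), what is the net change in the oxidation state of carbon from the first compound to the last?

+2

Carbon oxidation states along the series — formic acid: +2, methyllithium: -4, carbon dioxide: +4.
Net change = +4 − (+2) = +2.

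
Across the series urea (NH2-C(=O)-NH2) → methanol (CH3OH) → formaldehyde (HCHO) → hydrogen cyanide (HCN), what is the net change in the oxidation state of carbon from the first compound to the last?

Carbon oxidation states along the series — urea: +4, methanol: -2, formaldehyde: 0, hydrogen cyanide: +2.
Net change = +2 − (+4) = -2.

-2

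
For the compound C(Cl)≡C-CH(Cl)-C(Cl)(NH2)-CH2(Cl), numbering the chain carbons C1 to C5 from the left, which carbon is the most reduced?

Count +1 for every bond to an atom more electronegative than carbon and −1 for every bond to one less electronegative; C–C bonds are 0. Tallying each carbon:
C1: 3C, 1Cl → 0 + 1 = +1
C2: 4C → 0 = 0
C3: 2C, 1H, 1Cl → 0 − 1 + 1 = 0
C4: 2C, 1N, 1Cl → 0 + 1 + 1 = +2
C5: 1C, 2H, 1Cl → 0 − 2 + 1 = -1
The most reduced carbon is C5 at -1.

C5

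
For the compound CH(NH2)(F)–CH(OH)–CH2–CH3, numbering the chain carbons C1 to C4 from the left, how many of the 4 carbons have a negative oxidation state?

Each bond to a more electronegative atom (O, N, halogen) counts +1, each bond to a less electronegative atom (H, metal, B, Si) counts −1, and each C–C bond counts 0. Tallying each carbon:
C1: 1C, 1H, 1N, 1F → 0 − 1 + 1 + 1 = +1
C2: 2C, 1H, 1O → 0 − 1 + 1 = 0
C3: 2C, 2H → 0 − 2 = -2
C4: 1C, 3H → 0 − 3 = -3
2 carbons (C3, C4) meet the condition.

2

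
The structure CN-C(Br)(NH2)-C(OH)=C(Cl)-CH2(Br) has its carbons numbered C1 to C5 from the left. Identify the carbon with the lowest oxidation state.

Count +1 for every bond to an atom more electronegative than carbon and −1 for every bond to one less electronegative; C–C bonds are 0. Tallying each carbon:
C1: 1C, 3N → 0 + 3 = +3
C2: 2C, 1N, 1Br → 0 + 1 + 1 = +2
C3: 3C, 1O → 0 + 1 = +1
C4: 3C, 1Cl → 0 + 1 = +1
C5: 1C, 2H, 1Br → 0 − 2 + 1 = -1
The most reduced carbon is C5 at -1.

C5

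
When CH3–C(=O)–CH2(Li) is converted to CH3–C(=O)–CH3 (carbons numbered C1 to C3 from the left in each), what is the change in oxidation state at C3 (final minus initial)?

0

Before: C3 has 1 bond to C, 2 bonds to H, 1 bond to Li → oxidation state -3.
After: C3 has 1 bond to C, 3 bonds to H → oxidation state -3.
Δ = -3 − (-3) = 0, so no net redox change at C3.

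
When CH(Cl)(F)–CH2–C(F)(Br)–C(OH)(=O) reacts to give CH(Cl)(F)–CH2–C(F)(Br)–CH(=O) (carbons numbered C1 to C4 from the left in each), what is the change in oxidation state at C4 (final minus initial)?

Before: C4 has 1 bond to C, 3 bonds to O → oxidation state +3.
After: C4 has 1 bond to C, 1 bond to H, 2 bonds to O → oxidation state +1.
Δ = +1 − (+3) = -2, so this is a reduction at C4.

-2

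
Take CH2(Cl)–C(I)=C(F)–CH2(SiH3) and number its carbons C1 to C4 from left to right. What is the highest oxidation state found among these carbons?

Tallying each carbon's bonds:
C1: 1C, 2H, 1Cl → 0 − 2 + 1 = -1
C2: 3C, 1I → 0 + 1 = +1
C3: 3C, 1F → 0 + 1 = +1
C4: 1C, 2H, 1Si → 0 − 2 − 1 = -3
The highest value is +1.

+1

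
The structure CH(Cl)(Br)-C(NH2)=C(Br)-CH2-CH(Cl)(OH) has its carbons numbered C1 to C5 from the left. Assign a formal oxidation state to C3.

+1

Each bond to a more electronegative atom (O, N, halogen) counts +1, each bond to a less electronegative atom (H, metal, B, Si) counts −1, and each C–C bond counts 0.
C3 has a double bond to C (2×0 = 0), one bond to C (0), one bond to Br (+1).
Oxidation state = 0 + 0 + 1 = +1.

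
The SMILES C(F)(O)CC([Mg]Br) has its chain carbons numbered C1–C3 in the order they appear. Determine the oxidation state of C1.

+1

Count +1 for every bond to an atom more electronegative than carbon and −1 for every bond to one less electronegative; C–C bonds are 0.
C1 has one bond to C (0), one bond to F (+1), one bond to H (-1), one bond to O (+1).
Oxidation state = 0 + 1 − 1 + 1 = +1.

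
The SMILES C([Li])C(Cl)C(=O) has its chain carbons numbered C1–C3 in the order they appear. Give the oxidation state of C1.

C1 has one bond to C (0), one bond to H (-1), one bond to H (-1), one bond to Li (-1).
Oxidation state = 0 − 1 − 1 − 1 = -3.

-3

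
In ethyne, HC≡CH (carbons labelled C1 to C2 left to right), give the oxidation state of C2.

-1

Bonds to more-electronegative neighbours contribute +1 each, bonds to H or metals contribute −1 each, and C–C bonds contribute 0.
C2 has one bond to H (-1), a triple bond to C (3×0 = 0).
Oxidation state = -1 + 0 = -1.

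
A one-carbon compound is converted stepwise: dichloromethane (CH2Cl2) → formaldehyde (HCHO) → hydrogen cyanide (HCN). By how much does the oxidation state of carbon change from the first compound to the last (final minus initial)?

Carbon oxidation states along the series — dichloromethane: 0, formaldehyde: 0, hydrogen cyanide: +2.
Net change = +2 − (0) = +2.

+2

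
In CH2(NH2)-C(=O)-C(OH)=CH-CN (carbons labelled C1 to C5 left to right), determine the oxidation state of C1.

Count +1 for every bond to an atom more electronegative than carbon and −1 for every bond to one less electronegative; C–C bonds are 0.
C1 has one bond to C (0), one bond to H (-1), one bond to N (+1), one bond to H (-1).
Oxidation state = 0 − 1 + 1 − 1 = -1.

-1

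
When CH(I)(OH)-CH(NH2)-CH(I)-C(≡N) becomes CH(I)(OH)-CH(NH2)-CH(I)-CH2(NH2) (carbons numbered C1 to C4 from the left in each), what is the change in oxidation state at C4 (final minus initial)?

-4

Before: C4 has 1 bond to C, 3 bonds to N → oxidation state +3.
After: C4 has 1 bond to C, 2 bonds to H, 1 bond to N → oxidation state -1.
Δ = -1 − (+3) = -4, so this is a reduction at C4.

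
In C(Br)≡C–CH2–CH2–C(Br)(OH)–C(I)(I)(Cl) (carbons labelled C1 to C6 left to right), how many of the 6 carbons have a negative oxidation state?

Bonds to more-electronegative neighbours contribute +1 each, bonds to H or metals contribute −1 each, and C–C bonds contribute 0. Tallying each carbon:
C1: 3C, 1Br → 0 + 1 = +1
C2: 4C → 0 = 0
C3: 2C, 2H → 0 − 2 = -2
C4: 2C, 2H → 0 − 2 = -2
C5: 2C, 1O, 1Br → 0 + 1 + 1 = +2
C6: 1C, 1Cl, 2I → 0 + 1 + 2 = +3
2 carbons (C3, C4) meet the condition.

2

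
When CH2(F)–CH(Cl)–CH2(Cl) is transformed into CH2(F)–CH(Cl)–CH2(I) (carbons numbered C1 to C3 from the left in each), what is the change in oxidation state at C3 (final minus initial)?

0

Before: C3 has 1 bond to C, 2 bonds to H, 1 bond to Cl → oxidation state -1.
After: C3 has 1 bond to C, 2 bonds to H, 1 bond to I → oxidation state -1.
Δ = -1 − (-1) = 0, so no net redox change at C3.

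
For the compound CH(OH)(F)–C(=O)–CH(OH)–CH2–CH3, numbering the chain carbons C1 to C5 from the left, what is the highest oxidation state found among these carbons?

+2

Tallying each carbon's bonds:
C1: 1C, 1H, 1O, 1F → 0 − 1 + 1 + 1 = +1
C2: 2C, 2O → 0 + 2 = +2
C3: 2C, 1H, 1O → 0 − 1 + 1 = 0
C4: 2C, 2H → 0 − 2 = -2
C5: 1C, 3H → 0 − 3 = -3
The highest value is +2.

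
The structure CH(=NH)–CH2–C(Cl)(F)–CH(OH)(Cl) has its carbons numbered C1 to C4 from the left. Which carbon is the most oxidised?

C3

Tallying each carbon's bonds:
C1: 1C, 1H, 2N → 0 − 1 + 2 = +1
C2: 2C, 2H → 0 − 2 = -2
C3: 2C, 1F, 1Cl → 0 + 1 + 1 = +2
C4: 1C, 1H, 1O, 1Cl → 0 − 1 + 1 + 1 = +1
The most oxidised carbon is C3 at +2.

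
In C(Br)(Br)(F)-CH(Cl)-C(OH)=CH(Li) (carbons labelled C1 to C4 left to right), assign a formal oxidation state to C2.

0

C2 has one bond to C (0), one bond to C (0), one bond to H (-1), one bond to Cl (+1).
Oxidation state = 0 + 0 − 1 + 1 = 0.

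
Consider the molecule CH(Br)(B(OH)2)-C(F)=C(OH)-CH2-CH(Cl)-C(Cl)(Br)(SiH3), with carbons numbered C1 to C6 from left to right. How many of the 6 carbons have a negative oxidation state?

2

Bonds to more-electronegative neighbours contribute +1 each, bonds to H or metals contribute −1 each, and C–C bonds contribute 0. Tallying each carbon:
C1: 1C, 1H, 1Br, 1B → 0 − 1 + 1 − 1 = -1
C2: 3C, 1F → 0 + 1 = +1
C3: 3C, 1O → 0 + 1 = +1
C4: 2C, 2H → 0 − 2 = -2
C5: 2C, 1H, 1Cl → 0 − 1 + 1 = 0
C6: 1C, 1Cl, 1Br, 1Si → 0 + 1 + 1 − 1 = +1
2 carbons (C1, C4) meet the condition.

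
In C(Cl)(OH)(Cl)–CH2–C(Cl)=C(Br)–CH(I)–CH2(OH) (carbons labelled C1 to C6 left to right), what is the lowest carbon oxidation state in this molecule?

-2

Each bond to a more electronegative atom (O, N, halogen) counts +1, each bond to a less electronegative atom (H, metal, B, Si) counts −1, and each C–C bond counts 0. Tallying each carbon:
C1: 1C, 1O, 2Cl → 0 + 1 + 2 = +3
C2: 2C, 2H → 0 − 2 = -2
C3: 3C, 1Cl → 0 + 1 = +1
C4: 3C, 1Br → 0 + 1 = +1
C5: 2C, 1H, 1I → 0 − 1 + 1 = 0
C6: 1C, 2H, 1O → 0 − 2 + 1 = -1
The lowest value is -2.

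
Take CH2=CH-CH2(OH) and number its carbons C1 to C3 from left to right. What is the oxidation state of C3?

-1

Count +1 for every bond to an atom more electronegative than carbon and −1 for every bond to one less electronegative; C–C bonds are 0.
C3 has one bond to C (0), one bond to O (+1), one bond to H (-1), one bond to H (-1).
Oxidation state = 0 + 1 − 1 − 1 = -1.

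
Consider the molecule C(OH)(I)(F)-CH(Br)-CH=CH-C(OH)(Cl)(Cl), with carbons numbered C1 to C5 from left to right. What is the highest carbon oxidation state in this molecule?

+3

Tallying each carbon's bonds:
C1: 1C, 1O, 1F, 1I → 0 + 1 + 1 + 1 = +3
C2: 2C, 1H, 1Br → 0 − 1 + 1 = 0
C3: 3C, 1H → 0 − 1 = -1
C4: 3C, 1H → 0 − 1 = -1
C5: 1C, 1O, 2Cl → 0 + 1 + 2 = +3
The highest value is +3.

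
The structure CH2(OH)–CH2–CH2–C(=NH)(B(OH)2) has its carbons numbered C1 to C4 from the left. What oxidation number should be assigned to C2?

-2

C2 has one bond to C (0), one bond to C (0), one bond to H (-1), one bond to H (-1).
Oxidation state = 0 + 0 − 1 − 1 = -2.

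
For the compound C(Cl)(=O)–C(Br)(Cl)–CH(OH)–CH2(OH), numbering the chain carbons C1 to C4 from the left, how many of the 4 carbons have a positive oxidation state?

Tallying each carbon's bonds:
C1: 1C, 2O, 1Cl → 0 + 2 + 1 = +3
C2: 2C, 1Cl, 1Br → 0 + 1 + 1 = +2
C3: 2C, 1H, 1O → 0 − 1 + 1 = 0
C4: 1C, 2H, 1O → 0 − 2 + 1 = -1
2 carbons (C1, C2) meet the condition.

2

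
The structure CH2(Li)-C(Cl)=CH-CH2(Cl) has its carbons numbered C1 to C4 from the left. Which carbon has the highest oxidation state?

C2

Bonds to more-electronegative neighbours contribute +1 each, bonds to H or metals contribute −1 each, and C–C bonds contribute 0. Tallying each carbon:
C1: 1C, 2H, 1Li → 0 − 2 − 1 = -3
C2: 3C, 1Cl → 0 + 1 = +1
C3: 3C, 1H → 0 − 1 = -1
C4: 1C, 2H, 1Cl → 0 − 2 + 1 = -1
The most oxidised carbon is C2 at +1.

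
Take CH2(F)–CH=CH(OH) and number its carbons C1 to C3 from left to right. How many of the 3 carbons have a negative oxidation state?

2

Tallying each carbon's bonds:
C1: 1C, 2H, 1F → 0 − 2 + 1 = -1
C2: 3C, 1H → 0 − 1 = -1
C3: 2C, 1H, 1O → 0 − 1 + 1 = 0
2 carbons (C1, C2) meet the condition.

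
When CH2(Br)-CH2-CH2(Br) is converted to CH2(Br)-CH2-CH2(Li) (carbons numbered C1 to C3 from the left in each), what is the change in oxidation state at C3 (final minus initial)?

-2

Before: C3 has 1 bond to C, 2 bonds to H, 1 bond to Br → oxidation state -1.
After: C3 has 1 bond to C, 2 bonds to H, 1 bond to Li → oxidation state -3.
Δ = -3 − (-1) = -2, so this is a reduction at C3.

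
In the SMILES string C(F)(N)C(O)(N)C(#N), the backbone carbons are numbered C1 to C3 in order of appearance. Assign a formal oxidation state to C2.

Count +1 for every bond to an atom more electronegative than carbon and −1 for every bond to one less electronegative; C–C bonds are 0.
C2 has one bond to C (0), one bond to C (0), one bond to O (+1), one bond to N (+1).
Oxidation state = 0 + 0 + 1 + 1 = +2.

+2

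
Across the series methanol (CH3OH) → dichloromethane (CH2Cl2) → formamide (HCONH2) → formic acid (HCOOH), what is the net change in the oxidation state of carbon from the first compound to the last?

+4

Carbon oxidation states along the series — methanol: -2, dichloromethane: 0, formamide: +2, formic acid: +2.
Net change = +2 − (-2) = +4.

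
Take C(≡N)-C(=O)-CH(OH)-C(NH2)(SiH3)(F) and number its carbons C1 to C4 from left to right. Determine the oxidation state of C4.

C4 has one bond to C (0), one bond to N (+1), one bond to Si (-1), one bond to F (+1).
Oxidation state = 0 + 1 − 1 + 1 = +1.

+1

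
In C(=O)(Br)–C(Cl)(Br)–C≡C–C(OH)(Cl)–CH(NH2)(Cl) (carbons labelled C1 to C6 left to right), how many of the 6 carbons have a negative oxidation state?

0

Tallying each carbon's bonds:
C1: 1C, 2O, 1Br → 0 + 2 + 1 = +3
C2: 2C, 1Cl, 1Br → 0 + 1 + 1 = +2
C3: 4C → 0 = 0
C4: 4C → 0 = 0
C5: 2C, 1O, 1Cl → 0 + 1 + 1 = +2
C6: 1C, 1H, 1N, 1Cl → 0 − 1 + 1 + 1 = +1
0 carbons meet the condition.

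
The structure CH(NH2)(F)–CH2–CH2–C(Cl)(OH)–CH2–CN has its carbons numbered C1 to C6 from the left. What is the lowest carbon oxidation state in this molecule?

-2

Count +1 for every bond to an atom more electronegative than carbon and −1 for every bond to one less electronegative; C–C bonds are 0. Tallying each carbon:
C1: 1C, 1H, 1N, 1F → 0 − 1 + 1 + 1 = +1
C2: 2C, 2H → 0 − 2 = -2
C3: 2C, 2H → 0 − 2 = -2
C4: 2C, 1O, 1Cl → 0 + 1 + 1 = +2
C5: 2C, 2H → 0 − 2 = -2
C6: 1C, 3N → 0 + 3 = +3
The lowest value is -2.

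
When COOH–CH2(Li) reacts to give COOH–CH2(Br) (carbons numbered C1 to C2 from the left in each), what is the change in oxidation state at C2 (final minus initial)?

+2

Before: C2 has 1 bond to C, 2 bonds to H, 1 bond to Li → oxidation state -3.
After: C2 has 1 bond to C, 2 bonds to H, 1 bond to Br → oxidation state -1.
Δ = -1 − (-3) = +2, so this is an oxidation at C2.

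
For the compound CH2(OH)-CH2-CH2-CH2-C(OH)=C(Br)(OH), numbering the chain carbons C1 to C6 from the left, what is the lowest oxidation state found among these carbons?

-2

Tallying each carbon's bonds:
C1: 1C, 2H, 1O → 0 − 2 + 1 = -1
C2: 2C, 2H → 0 − 2 = -2
C3: 2C, 2H → 0 − 2 = -2
C4: 2C, 2H → 0 − 2 = -2
C5: 3C, 1O → 0 + 1 = +1
C6: 2C, 1O, 1Br → 0 + 1 + 1 = +2
The lowest value is -2.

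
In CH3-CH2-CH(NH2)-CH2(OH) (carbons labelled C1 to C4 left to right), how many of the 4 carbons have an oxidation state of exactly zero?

Assign +1 per bond to O/N/halogen, −1 per bond to H or an electropositive element, and 0 per bond to carbon. Tallying each carbon:
C1: 1C, 3H → 0 − 3 = -3
C2: 2C, 2H → 0 − 2 = -2
C3: 2C, 1H, 1N → 0 − 1 + 1 = 0
C4: 1C, 2H, 1O → 0 − 2 + 1 = -1
1 carbon (C3) meets the condition.

1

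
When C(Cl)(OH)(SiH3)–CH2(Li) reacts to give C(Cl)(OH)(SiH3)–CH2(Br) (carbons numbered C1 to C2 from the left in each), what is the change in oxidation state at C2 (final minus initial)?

Before: C2 has 1 bond to C, 2 bonds to H, 1 bond to Li → oxidation state -3.
After: C2 has 1 bond to C, 2 bonds to H, 1 bond to Br → oxidation state -1.
Δ = -1 − (-3) = +2, so this is an oxidation at C2.

+2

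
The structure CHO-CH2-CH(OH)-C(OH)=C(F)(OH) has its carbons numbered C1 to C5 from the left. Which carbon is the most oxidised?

Tallying each carbon's bonds:
C1: 1C, 1H, 2O → 0 − 1 + 2 = +1
C2: 2C, 2H → 0 − 2 = -2
C3: 2C, 1H, 1O → 0 − 1 + 1 = 0
C4: 3C, 1O → 0 + 1 = +1
C5: 2C, 1O, 1F → 0 + 1 + 1 = +2
The most oxidised carbon is C5 at +2.

C5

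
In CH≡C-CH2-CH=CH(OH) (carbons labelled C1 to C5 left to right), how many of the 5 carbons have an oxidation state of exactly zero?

2

Tallying each carbon's bonds:
C1: 3C, 1H → 0 − 1 = -1
C2: 4C → 0 = 0
C3: 2C, 2H → 0 − 2 = -2
C4: 3C, 1H → 0 − 1 = -1
C5: 2C, 1H, 1O → 0 − 1 + 1 = 0
2 carbons (C2, C5) meet the condition.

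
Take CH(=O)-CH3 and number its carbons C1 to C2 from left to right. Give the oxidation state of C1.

+1

Assign +1 per bond to O/N/halogen, −1 per bond to H or an electropositive element, and 0 per bond to carbon.
C1 has one bond to C (0), one bond to H (-1), a double bond to O (2×+1 = +2).
Oxidation state = 0 − 1 + 2 = +1.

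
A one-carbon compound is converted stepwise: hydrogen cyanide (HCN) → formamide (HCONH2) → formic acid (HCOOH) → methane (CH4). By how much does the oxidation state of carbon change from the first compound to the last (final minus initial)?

Carbon oxidation states along the series — hydrogen cyanide: +2, formamide: +2, formic acid: +2, methane: -4.
Net change = -4 − (+2) = -6.

-6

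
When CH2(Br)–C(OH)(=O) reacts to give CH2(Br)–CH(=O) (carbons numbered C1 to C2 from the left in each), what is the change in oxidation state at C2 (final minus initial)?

Before: C2 has 1 bond to C, 3 bonds to O → oxidation state +3.
After: C2 has 1 bond to C, 1 bond to H, 2 bonds to O → oxidation state +1.
Δ = +1 − (+3) = -2, so this is a reduction at C2.

-2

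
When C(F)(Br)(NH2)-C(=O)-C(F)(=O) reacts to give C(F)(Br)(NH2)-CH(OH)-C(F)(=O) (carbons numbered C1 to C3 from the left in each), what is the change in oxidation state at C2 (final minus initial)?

-2

Before: C2 has 2 bonds to C, 2 bonds to O → oxidation state +2.
After: C2 has 2 bonds to C, 1 bond to H, 1 bond to O → oxidation state 0.
Δ = 0 − (+2) = -2, so this is a reduction at C2.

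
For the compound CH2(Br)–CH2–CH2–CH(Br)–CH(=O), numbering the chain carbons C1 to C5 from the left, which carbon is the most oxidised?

Tallying each carbon's bonds:
C1: 1C, 2H, 1Br → 0 − 2 + 1 = -1
C2: 2C, 2H → 0 − 2 = -2
C3: 2C, 2H → 0 − 2 = -2
C4: 2C, 1H, 1Br → 0 − 1 + 1 = 0
C5: 1C, 1H, 2O → 0 − 1 + 2 = +1
The most oxidised carbon is C5 at +1.

C5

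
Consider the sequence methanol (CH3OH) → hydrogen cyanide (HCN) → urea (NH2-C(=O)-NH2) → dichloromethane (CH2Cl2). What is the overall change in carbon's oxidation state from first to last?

+2

Carbon oxidation states along the series — methanol: -2, hydrogen cyanide: +2, urea: +4, dichloromethane: 0.
Net change = 0 − (-2) = +2.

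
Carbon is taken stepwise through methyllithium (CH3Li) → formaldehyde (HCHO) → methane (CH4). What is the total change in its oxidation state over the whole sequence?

Carbon oxidation states along the series — methyllithium: -4, formaldehyde: 0, methane: -4.
Net change = -4 − (-4) = 0.

0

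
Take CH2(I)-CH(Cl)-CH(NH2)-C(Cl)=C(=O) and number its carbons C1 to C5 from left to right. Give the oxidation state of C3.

0

C3 has one bond to C (0), one bond to C (0), one bond to H (-1), one bond to N (+1).
Oxidation state = 0 + 0 − 1 + 1 = 0.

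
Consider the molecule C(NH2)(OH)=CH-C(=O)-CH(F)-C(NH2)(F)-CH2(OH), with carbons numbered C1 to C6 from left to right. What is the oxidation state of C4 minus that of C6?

C4: 2C, 1H, 1F → 0 − 1 + 1 = 0
C6: 1C, 2H, 1O → 0 − 2 + 1 = -1
Difference: 0 − (-1) = +1.

+1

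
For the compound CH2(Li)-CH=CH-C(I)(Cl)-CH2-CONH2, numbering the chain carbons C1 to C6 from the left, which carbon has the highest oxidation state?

C6

Tallying each carbon's bonds:
C1: 1C, 2H, 1Li → 0 − 2 − 1 = -3
C2: 3C, 1H → 0 − 1 = -1
C3: 3C, 1H → 0 − 1 = -1
C4: 2C, 1Cl, 1I → 0 + 1 + 1 = +2
C5: 2C, 2H → 0 − 2 = -2
C6: 1C, 2O, 1N → 0 + 2 + 1 = +3
The most oxidised carbon is C6 at +3.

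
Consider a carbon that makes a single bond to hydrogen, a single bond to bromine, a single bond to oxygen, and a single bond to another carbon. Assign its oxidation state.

+1

The carbon has one bond to C (0), one bond to H (-1), one bond to O (+1), one bond to Br (+1).
Oxidation state = 0 − 1 + 1 + 1 = +1.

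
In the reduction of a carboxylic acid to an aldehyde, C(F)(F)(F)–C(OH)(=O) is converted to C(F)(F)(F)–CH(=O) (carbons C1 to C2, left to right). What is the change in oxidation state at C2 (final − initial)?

Before: C2 has 1 bond to C, 3 bonds to O → oxidation state +3.
After: C2 has 1 bond to C, 1 bond to H, 2 bonds to O → oxidation state +1.
Δ = +1 − (+3) = -2, so this is a reduction at C2.

-2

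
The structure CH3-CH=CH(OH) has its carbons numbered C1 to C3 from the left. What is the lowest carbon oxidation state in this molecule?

Tallying each carbon's bonds:
C1: 1C, 3H → 0 − 3 = -3
C2: 3C, 1H → 0 − 1 = -1
C3: 2C, 1H, 1O → 0 − 1 + 1 = 0
The lowest value is -3.

-3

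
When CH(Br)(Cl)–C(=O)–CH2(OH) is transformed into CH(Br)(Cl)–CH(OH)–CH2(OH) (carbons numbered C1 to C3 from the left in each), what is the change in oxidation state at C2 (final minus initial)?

Before: C2 has 2 bonds to C, 2 bonds to O → oxidation state +2.
After: C2 has 2 bonds to C, 1 bond to H, 1 bond to O → oxidation state 0.
Δ = 0 − (+2) = -2, so this is a reduction at C2.

-2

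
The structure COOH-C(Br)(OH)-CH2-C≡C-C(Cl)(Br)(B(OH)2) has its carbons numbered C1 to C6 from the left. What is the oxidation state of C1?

Assign +1 per bond to O/N/halogen, −1 per bond to H or an electropositive element, and 0 per bond to carbon.
C1 has one bond to C (0), one bond to O (+1), a double bond to O (2×+1 = +2).
Oxidation state = 0 + 1 + 2 = +3.

+3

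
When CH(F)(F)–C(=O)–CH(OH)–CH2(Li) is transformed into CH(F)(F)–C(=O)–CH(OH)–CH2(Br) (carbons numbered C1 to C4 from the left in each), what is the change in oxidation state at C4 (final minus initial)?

+2

Before: C4 has 1 bond to C, 2 bonds to H, 1 bond to Li → oxidation state -3.
After: C4 has 1 bond to C, 2 bonds to H, 1 bond to Br → oxidation state -1.
Δ = -1 − (-3) = +2, so this is an oxidation at C4.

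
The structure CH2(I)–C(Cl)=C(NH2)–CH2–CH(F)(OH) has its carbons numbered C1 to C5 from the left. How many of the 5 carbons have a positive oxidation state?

3

Tallying each carbon's bonds:
C1: 1C, 2H, 1I → 0 − 2 + 1 = -1
C2: 3C, 1Cl → 0 + 1 = +1
C3: 3C, 1N → 0 + 1 = +1
C4: 2C, 2H → 0 − 2 = -2
C5: 1C, 1H, 1O, 1F → 0 − 1 + 1 + 1 = +1
3 carbons (C2, C3, C5) meet the condition.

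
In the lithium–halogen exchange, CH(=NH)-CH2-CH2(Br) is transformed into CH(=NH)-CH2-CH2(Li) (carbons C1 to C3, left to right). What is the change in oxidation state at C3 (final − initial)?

Before: C3 has 1 bond to C, 2 bonds to H, 1 bond to Br → oxidation state -1.
After: C3 has 1 bond to C, 2 bonds to H, 1 bond to Li → oxidation state -3.
Δ = -3 − (-1) = -2, so this is a reduction at C3.

-2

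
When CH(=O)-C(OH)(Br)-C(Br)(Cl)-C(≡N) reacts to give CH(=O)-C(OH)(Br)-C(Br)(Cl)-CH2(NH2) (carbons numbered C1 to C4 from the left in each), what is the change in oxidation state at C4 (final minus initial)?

-4

Before: C4 has 1 bond to C, 3 bonds to N → oxidation state +3.
After: C4 has 1 bond to C, 2 bonds to H, 1 bond to N → oxidation state -1.
Δ = -1 − (+3) = -4, so this is a reduction at C4.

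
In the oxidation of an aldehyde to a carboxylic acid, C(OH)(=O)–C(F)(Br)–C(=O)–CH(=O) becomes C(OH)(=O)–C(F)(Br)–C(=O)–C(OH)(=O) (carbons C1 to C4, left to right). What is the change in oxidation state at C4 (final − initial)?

Before: C4 has 1 bond to C, 1 bond to H, 2 bonds to O → oxidation state +1.
After: C4 has 1 bond to C, 3 bonds to O → oxidation state +3.
Δ = +3 − (+1) = +2, so this is an oxidation at C4.

+2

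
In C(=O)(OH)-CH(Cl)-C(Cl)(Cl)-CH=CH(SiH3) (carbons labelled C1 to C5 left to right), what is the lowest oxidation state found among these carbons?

-2

Count +1 for every bond to an atom more electronegative than carbon and −1 for every bond to one less electronegative; C–C bonds are 0. Tallying each carbon:
C1: 1C, 3O → 0 + 3 = +3
C2: 2C, 1H, 1Cl → 0 − 1 + 1 = 0
C3: 2C, 2Cl → 0 + 2 = +2
C4: 3C, 1H → 0 − 1 = -1
C5: 2C, 1H, 1Si → 0 − 1 − 1 = -2
The lowest value is -2.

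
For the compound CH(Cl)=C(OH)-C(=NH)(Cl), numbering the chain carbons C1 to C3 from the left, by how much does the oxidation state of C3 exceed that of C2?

+2

C3: 1C, 2N, 1Cl → 0 + 2 + 1 = +3
C2: 3C, 1O → 0 + 1 = +1
Difference: +3 − (+1) = +2.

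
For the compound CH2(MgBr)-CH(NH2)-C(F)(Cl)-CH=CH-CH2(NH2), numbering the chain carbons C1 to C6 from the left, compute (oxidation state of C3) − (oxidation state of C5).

+3

C3: 2C, 1F, 1Cl → 0 + 1 + 1 = +2
C5: 3C, 1H → 0 − 1 = -1
Difference: +2 − (-1) = +3.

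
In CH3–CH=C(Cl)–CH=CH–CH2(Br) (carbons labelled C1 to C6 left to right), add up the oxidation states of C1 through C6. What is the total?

-6

Bonds to more-electronegative neighbours contribute +1 each, bonds to H or metals contribute −1 each, and C–C bonds contribute 0. Tallying each carbon:
C1: 1C, 3H → 0 − 3 = -3
C2: 3C, 1H → 0 − 1 = -1
C3: 3C, 1Cl → 0 + 1 = +1
C4: 3C, 1H → 0 − 1 = -1
C5: 3C, 1H → 0 − 1 = -1
C6: 1C, 2H, 1Br → 0 − 2 + 1 = -1
Sum = -3 − 1 + 1 − 1 − 1 − 1 = -6.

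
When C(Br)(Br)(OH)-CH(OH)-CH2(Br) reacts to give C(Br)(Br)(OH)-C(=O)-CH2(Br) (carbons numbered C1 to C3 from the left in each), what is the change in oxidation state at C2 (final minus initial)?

+2

Before: C2 has 2 bonds to C, 1 bond to H, 1 bond to O → oxidation state 0.
After: C2 has 2 bonds to C, 2 bonds to O → oxidation state +2.
Δ = +2 − (0) = +2, so this is an oxidation at C2.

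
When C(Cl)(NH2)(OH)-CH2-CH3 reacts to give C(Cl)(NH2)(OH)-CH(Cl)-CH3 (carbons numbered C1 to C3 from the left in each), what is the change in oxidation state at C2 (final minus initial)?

+2

Before: C2 has 2 bonds to C, 2 bonds to H → oxidation state -2.
After: C2 has 2 bonds to C, 1 bond to H, 1 bond to Cl → oxidation state 0.
Δ = 0 − (-2) = +2, so this is an oxidation at C2.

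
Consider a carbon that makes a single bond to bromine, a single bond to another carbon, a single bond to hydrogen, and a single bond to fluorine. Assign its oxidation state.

+1

Count +1 for every bond to an atom more electronegative than carbon and −1 for every bond to one less electronegative; C–C bonds are 0.
The carbon has one bond to C (0), one bond to Br (+1), one bond to F (+1), one bond to H (-1).
Oxidation state = 0 + 1 + 1 − 1 = +1.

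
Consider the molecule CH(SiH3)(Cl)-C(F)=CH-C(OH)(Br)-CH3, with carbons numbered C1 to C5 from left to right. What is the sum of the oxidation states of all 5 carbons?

Tallying each carbon's bonds:
C1: 1C, 1H, 1Cl, 1Si → 0 − 1 + 1 − 1 = -1
C2: 3C, 1F → 0 + 1 = +1
C3: 3C, 1H → 0 − 1 = -1
C4: 2C, 1O, 1Br → 0 + 1 + 1 = +2
C5: 1C, 3H → 0 − 3 = -3
Sum = -1 + 1 − 1 + 2 − 3 = -2.

-2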